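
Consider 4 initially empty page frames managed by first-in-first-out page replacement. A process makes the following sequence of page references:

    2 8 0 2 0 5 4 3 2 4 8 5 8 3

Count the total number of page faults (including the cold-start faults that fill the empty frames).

2 -> miss, frames [2]
8 -> miss, frames [2, 8]
0 -> miss, frames [2, 8, 0]
2 -> hit
0 -> hit
5 -> miss, frames [2, 8, 0, 5]
4 -> miss, evict 2, frames [8, 0, 5, 4]
3 -> miss, evict 8, frames [0, 5, 4, 3]
2 -> miss, evict 0, frames [5, 4, 3, 2]
4 -> hit
8 -> miss, evict 5, frames [4, 3, 2, 8]
5 -> miss, evict 4, frames [3, 2, 8, 5]
8 -> hit
3 -> hit
Page faults: 9.

9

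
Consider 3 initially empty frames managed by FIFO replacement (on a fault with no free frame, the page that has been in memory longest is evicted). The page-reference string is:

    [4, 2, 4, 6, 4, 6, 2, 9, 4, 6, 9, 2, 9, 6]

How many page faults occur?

4 -> fault, frames [4]
2 -> fault, frames [4, 2]
4 -> hit
6 -> fault, frames [4, 2, 6]
4 -> hit
6 -> hit
2 -> hit
9 -> fault, evict 4, frames [2, 6, 9]
4 -> fault, evict 2, frames [6, 9, 4]
6 -> hit
9 -> hit
2 -> fault, evict 6, frames [9, 4, 2]
9 -> hit
6 -> fault, evict 9, frames [4, 2, 6]
Page faults: 7.

7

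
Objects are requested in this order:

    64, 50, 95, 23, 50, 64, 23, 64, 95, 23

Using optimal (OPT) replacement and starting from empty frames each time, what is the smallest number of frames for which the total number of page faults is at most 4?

4

f=1: 10 faults
f=2: 6 faults
f=3: 5 faults
f=4: 4 faults
Smallest f with faults ≤ 4 is 4.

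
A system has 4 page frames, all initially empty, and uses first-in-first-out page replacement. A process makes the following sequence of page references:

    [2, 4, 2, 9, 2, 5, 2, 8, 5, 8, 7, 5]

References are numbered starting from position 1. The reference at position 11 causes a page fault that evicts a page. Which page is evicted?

4

pos 1: 2: fault, frames [2]
pos 2: 4: fault, frames [2, 4]
pos 3: 2: hit
pos 4: 9: fault, frames [2, 4, 9]
pos 5: 2: hit
pos 6: 5: fault, frames [2, 4, 9, 5]
pos 7: 2: hit
pos 8: 8: fault, evict 2, frames [4, 9, 5, 8]
pos 9: 5: hit
pos 10: 8: hit
pos 11: 7: fault, evict 4, frames [9, 5, 8, 7]
At position 11, page 4 is evicted.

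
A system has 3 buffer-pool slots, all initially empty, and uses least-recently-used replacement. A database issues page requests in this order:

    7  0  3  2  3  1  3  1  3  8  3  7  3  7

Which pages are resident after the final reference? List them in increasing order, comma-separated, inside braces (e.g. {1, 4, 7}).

{3, 7, 8}

7: miss, frames {7}
0: miss, frames {7,0}
3: miss, frames {7,0,3}
2: miss, evict 7, frames {0,3,2}
3: hit
1: miss, evict 0, frames {2,3,1}
3: hit
1: hit
3: hit
8: miss, evict 2, frames {1,3,8}
3: hit
7: miss, evict 1, frames {8,3,7}
3: hit
7: hit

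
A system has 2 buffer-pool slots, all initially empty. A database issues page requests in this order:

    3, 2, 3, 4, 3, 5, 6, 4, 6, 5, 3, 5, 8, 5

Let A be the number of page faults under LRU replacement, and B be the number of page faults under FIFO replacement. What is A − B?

-2

Under LRU: F F . F . F F F . F F . F . → 9 faults.
Under FIFO: F F . F F F F F . F F . F F → 11 faults.
A − B = 9 − 11 = -2.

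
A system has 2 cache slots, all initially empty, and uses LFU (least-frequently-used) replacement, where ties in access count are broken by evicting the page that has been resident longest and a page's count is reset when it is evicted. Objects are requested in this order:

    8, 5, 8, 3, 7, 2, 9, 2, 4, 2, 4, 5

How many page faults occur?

8 -> fault, frames {8}
5 -> fault, frames {8,5}
8 -> hit
3 -> fault, evict 5, frames {8,3}
7 -> fault, evict 3, frames {8,7}
2 -> fault, evict 7, frames {8,2}
9 -> fault, evict 2, frames {8,9}
2 -> fault, evict 9, frames {8,2}
4 -> fault, evict 2, frames {8,4}
2 -> fault, evict 4, frames {8,2}
4 -> fault, evict 2, frames {8,4}
5 -> fault, evict 4, frames {8,5}
Page faults: 11.

11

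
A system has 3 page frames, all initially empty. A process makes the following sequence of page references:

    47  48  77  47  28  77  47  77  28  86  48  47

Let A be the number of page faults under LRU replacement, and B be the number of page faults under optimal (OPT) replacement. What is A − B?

Under LRU: F F F . F . . . . F F F → 7 faults.
Under OPT: F F F . F . . . . F F . → 6 faults.
A − B = 7 − 6 = 1.

1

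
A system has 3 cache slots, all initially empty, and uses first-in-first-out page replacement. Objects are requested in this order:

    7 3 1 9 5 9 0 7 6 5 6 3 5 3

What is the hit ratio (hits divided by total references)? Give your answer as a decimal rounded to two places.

0.29

7 -> fault, frames {7}
3 -> fault, frames {7,3}
1 -> fault, frames {7,3,1}
9 -> fault, evict 7, frames {3,1,9}
5 -> fault, evict 3, frames {1,9,5}
9 -> hit
0 -> fault, evict 1, frames {9,5,0}
7 -> fault, evict 9, frames {5,0,7}
6 -> fault, evict 5, frames {0,7,6}
5 -> fault, evict 0, frames {7,6,5}
6 -> hit
3 -> fault, evict 7, frames {6,5,3}
5 -> hit
3 -> hit
Hits: 4 of 14 references → 4/14 = 0.2857.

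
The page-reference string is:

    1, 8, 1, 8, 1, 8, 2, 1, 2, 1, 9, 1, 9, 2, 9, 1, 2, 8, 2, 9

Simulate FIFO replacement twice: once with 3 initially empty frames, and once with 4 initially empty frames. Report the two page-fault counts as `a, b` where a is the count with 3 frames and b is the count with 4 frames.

8, 4

3 frames: F F . . . . F . . . F F . . . . . F F F → 8 faults.
4 frames: F F . . . . F . . . F . . . . . . . . . → 4 faults.
4 < 8: adding a frame reduced faults, as is typical.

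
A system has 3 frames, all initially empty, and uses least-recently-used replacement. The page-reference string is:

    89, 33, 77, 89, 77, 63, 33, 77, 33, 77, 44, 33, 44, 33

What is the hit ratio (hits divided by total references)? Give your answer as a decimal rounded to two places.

89: miss, frames [89]
33: miss, frames [89, 33]
77: miss, frames [89, 33, 77]
89: hit
77: hit
63: miss, evict 33, frames [89, 77, 63]
33: miss, evict 89, frames [77, 63, 33]
77: hit
33: hit
77: hit
44: miss, evict 63, frames [33, 77, 44]
33: hit
44: hit
33: hit
Hits: 8 of 14 references → 8/14 = 0.5714.

0.57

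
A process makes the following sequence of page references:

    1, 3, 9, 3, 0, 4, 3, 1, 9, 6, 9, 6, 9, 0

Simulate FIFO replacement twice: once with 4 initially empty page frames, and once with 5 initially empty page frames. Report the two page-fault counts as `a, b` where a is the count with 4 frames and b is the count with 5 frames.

4 frames: F F F . F F . F . F F . . F → 9 faults.
5 frames: F F F . F F . . . F . . . . → 6 faults.
6 < 9: adding a frame reduced faults, as is typical.

9, 6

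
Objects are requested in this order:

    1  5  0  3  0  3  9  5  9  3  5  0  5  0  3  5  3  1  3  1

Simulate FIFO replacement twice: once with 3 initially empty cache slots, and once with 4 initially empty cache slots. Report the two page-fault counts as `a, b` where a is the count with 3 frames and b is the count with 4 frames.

3 frames: F F F F . . F F . . . F . . F . . F . . → 9 faults.
4 frames: F F F F . . F . . . . . . . . . . F . . → 6 faults.
6 < 9: adding a frame reduced faults, as is typical.

9, 6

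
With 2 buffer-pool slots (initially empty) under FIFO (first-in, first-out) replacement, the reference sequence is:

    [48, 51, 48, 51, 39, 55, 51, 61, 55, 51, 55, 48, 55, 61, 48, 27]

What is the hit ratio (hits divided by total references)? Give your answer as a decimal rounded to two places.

0.19

48 → fault, frames {48}
51 → fault, frames {48,51}
48 → hit
51 → hit
39 → fault, evict 48, frames {51,39}
55 → fault, evict 51, frames {39,55}
51 → fault, evict 39, frames {55,51}
61 → fault, evict 55, frames {51,61}
55 → fault, evict 51, frames {61,55}
51 → fault, evict 61, frames {55,51}
55 → hit
48 → fault, evict 55, frames {51,48}
55 → fault, evict 51, frames {48,55}
61 → fault, evict 48, frames {55,61}
48 → fault, evict 55, frames {61,48}
27 → fault, evict 61, frames {48,27}
Hits: 3 of 16 references → 3/16 = 0.1875.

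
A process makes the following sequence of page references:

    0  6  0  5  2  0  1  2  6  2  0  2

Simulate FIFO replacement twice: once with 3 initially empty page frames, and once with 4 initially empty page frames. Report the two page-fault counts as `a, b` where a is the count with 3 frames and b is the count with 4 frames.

9, 6

3 frames: F F . F F F F . F F F . → 9 faults.
4 frames: F F . F F . F . . . F . → 6 faults.
6 < 9: adding a frame reduced faults, as is typical.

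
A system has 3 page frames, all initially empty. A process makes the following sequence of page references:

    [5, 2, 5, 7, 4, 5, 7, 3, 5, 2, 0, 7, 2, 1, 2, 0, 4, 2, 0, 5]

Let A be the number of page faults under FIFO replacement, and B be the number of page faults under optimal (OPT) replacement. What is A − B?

4

Under FIFO: F F . F F F . F . F F F . F F F F . . F → 14 faults.
Under OPT: F F . F F . . F . F F . . F . . F . . F → 10 faults.
A − B = 14 − 10 = 4.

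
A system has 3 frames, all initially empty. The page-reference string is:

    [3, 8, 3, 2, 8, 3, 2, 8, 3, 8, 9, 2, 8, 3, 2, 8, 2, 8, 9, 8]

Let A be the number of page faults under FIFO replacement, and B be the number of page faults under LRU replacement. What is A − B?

1

Under FIFO: F F . F . . . . . . F . . F . F F . F . → 8 faults.
Under LRU: F F . F . . . . . . F F . F . . . . F . → 7 faults.
A − B = 8 − 7 = 1.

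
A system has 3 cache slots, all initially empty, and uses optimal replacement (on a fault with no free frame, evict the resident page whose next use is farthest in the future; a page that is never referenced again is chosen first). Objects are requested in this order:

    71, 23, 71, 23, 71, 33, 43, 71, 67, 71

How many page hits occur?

71 → miss, frames [71]
23 → miss, frames [71, 23]
71 → hit
23 → hit
71 → hit
33 → miss, frames [71, 23, 33]
43 → miss, evict 33, frames [71, 23, 43]
71 → hit
67 → miss, evict 43, frames [71, 23, 67]
71 → hit
Hits: 5.

5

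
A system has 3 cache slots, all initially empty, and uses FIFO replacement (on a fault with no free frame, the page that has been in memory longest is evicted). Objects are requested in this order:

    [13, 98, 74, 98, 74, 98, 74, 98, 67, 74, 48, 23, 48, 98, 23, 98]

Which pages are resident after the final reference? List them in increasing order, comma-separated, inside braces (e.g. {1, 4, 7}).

13 -> fault, frames [13]
98 -> fault, frames [13, 98]
74 -> fault, frames [13, 98, 74]
98 -> hit
74 -> hit
98 -> hit
74 -> hit
98 -> hit
67 -> fault, evict 13, frames [98, 74, 67]
74 -> hit
48 -> fault, evict 98, frames [74, 67, 48]
23 -> fault, evict 74, frames [67, 48, 23]
48 -> hit
98 -> fault, evict 67, frames [48, 23, 98]
23 -> hit
98 -> hit

{23, 48, 98}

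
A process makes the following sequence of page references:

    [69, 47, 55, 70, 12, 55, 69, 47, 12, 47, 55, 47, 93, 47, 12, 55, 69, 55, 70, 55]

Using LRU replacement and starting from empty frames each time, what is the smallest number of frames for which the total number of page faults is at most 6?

6

f=1: 20 faults
f=2: 15 faults
f=3: 14 faults
f=4: 10 faults
f=5: 7 faults
f=6: 6 faults
Smallest f with faults ≤ 6 is 6.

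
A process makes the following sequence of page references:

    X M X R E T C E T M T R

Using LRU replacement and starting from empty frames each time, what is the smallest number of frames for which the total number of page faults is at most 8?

3

f=1: 12 faults
f=2: 10 faults
f=3: 8 faults
f=4: 8 faults
f=5: 7 faults
f=6: 6 faults
Smallest f with faults ≤ 8 is 3.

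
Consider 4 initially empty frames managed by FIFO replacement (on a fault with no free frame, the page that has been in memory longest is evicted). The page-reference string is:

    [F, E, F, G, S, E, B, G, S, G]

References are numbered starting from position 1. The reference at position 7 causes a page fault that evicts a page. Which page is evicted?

F

pos 1: F → miss, frames {F}
pos 2: E → miss, frames {F,E}
pos 3: F → hit
pos 4: G → miss, frames {F,E,G}
pos 5: S → miss, frames {F,E,G,S}
pos 6: E → hit
pos 7: B → miss, evict F, frames {E,G,S,B}
At position 7, page F is evicted.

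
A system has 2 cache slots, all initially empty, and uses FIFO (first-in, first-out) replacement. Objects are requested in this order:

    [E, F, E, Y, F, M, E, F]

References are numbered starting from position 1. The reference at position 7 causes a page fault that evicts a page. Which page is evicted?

pos 1: E → fault, frames {E}
pos 2: F → fault, frames {E,F}
pos 3: E → hit
pos 4: Y → fault, evict E, frames {F,Y}
pos 5: F → hit
pos 6: M → fault, evict F, frames {Y,M}
pos 7: E → fault, evict Y, frames {M,E}
At position 7, page Y is evicted.

Y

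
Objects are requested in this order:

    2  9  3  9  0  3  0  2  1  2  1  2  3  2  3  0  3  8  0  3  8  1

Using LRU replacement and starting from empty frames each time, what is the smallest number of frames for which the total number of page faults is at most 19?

2

f=1: 22 faults
f=2: 14 faults
f=3: 10 faults
f=4: 7 faults
f=5: 6 faults
f=6: 6 faults
Smallest f with faults ≤ 19 is 2.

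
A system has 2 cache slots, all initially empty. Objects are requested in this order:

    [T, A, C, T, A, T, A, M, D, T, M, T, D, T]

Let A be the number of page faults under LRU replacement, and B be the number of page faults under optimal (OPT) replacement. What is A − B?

Under LRU: F F F F F . . F F F F . F . → 10 faults.
Under OPT: F F F . F . . F F . F . F . → 8 faults.
A − B = 10 − 8 = 2.

2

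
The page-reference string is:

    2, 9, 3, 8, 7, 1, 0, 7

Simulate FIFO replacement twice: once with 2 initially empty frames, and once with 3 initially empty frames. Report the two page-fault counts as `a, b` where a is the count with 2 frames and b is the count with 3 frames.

8, 7

2 frames: F F F F F F F F → 8 faults.
3 frames: F F F F F F F . → 7 faults.
7 < 8: adding a frame reduced faults, as is typical.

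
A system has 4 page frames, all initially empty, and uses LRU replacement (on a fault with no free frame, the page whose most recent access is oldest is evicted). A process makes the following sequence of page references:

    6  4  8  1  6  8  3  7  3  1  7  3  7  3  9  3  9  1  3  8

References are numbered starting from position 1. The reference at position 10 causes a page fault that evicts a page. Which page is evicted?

6

pos 1: 6: fault, frames [6]
pos 2: 4: fault, frames [6, 4]
pos 3: 8: fault, frames [6, 4, 8]
pos 4: 1: fault, frames [6, 4, 8, 1]
pos 5: 6: hit
pos 6: 8: hit
pos 7: 3: fault, evict 4, frames [1, 6, 8, 3]
pos 8: 7: fault, evict 1, frames [6, 8, 3, 7]
pos 9: 3: hit
pos 10: 1: fault, evict 6, frames [8, 7, 3, 1]
At position 10, page 6 is evicted.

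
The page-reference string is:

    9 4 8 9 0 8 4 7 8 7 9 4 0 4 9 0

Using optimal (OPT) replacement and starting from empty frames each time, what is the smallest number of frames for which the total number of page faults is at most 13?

2

f=1: 16 faults
f=2: 10 faults
f=3: 7 faults
f=4: 6 faults
f=5: 5 faults
Smallest f with faults ≤ 13 is 2.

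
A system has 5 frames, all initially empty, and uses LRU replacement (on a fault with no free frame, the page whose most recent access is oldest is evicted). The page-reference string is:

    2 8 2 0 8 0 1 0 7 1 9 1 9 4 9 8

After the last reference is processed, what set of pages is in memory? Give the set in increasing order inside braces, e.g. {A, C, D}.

2: miss, frames {2}
8: miss, frames {2,8}
2: hit
0: miss, frames {8,2,0}
8: hit
0: hit
1: miss, frames {2,8,0,1}
0: hit
7: miss, frames {2,8,1,0,7}
1: hit
9: miss, evict 2, frames {8,0,7,1,9}
1: hit
9: hit
4: miss, evict 8, frames {0,7,1,9,4}
9: hit
8: miss, evict 0, frames {7,1,4,9,8}

{1, 4, 7, 8, 9}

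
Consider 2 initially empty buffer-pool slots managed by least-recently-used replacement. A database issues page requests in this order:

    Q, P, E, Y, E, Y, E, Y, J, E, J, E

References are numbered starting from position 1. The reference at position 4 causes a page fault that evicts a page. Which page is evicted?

pos 1: Q -> miss, frames (Q)
pos 2: P -> miss, frames (Q P)
pos 3: E -> miss, evict Q, frames (P E)
pos 4: Y -> miss, evict P, frames (E Y)
At position 4, page P is evicted.

P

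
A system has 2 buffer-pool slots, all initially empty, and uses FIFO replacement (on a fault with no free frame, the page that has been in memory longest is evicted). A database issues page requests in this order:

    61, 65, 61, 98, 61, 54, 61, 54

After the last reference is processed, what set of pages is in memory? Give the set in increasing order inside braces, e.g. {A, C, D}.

61 -> fault, frames {61}
65 -> fault, frames {61,65}
61 -> hit
98 -> fault, evict 61, frames {65,98}
61 -> fault, evict 65, frames {98,61}
54 -> fault, evict 98, frames {61,54}
61 -> hit
54 -> hit

{54, 61}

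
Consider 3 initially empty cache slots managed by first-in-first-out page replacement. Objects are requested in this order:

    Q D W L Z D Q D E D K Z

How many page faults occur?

10

Q -> miss, frames {Q}
D -> miss, frames {Q,D}
W -> miss, frames {Q,D,W}
L -> miss, evict Q, frames {D,W,L}
Z -> miss, evict D, frames {W,L,Z}
D -> miss, evict W, frames {L,Z,D}
Q -> miss, evict L, frames {Z,D,Q}
D -> hit
E -> miss, evict Z, frames {D,Q,E}
D -> hit
K -> miss, evict D, frames {Q,E,K}
Z -> miss, evict Q, frames {E,K,Z}
Page faults: 10.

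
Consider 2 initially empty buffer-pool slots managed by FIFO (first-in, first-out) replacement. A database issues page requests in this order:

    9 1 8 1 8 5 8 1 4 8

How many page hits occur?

3

9 -> miss, frames [9]
1 -> miss, frames [9, 1]
8 -> miss, evict 9, frames [1, 8]
1 -> hit
8 -> hit
5 -> miss, evict 1, frames [8, 5]
8 -> hit
1 -> miss, evict 8, frames [5, 1]
4 -> miss, evict 5, frames [1, 4]
8 -> miss, evict 1, frames [4, 8]
Hits: 3.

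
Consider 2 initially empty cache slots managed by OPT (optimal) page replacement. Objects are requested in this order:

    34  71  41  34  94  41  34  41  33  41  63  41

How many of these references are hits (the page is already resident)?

5

34 -> fault, frames (34)
71 -> fault, frames (34 71)
41 -> fault, evict 71, frames (34 41)
34 -> hit
94 -> fault, evict 34, frames (41 94)
41 -> hit
34 -> fault, evict 94, frames (41 34)
41 -> hit
33 -> fault, evict 34, frames (41 33)
41 -> hit
63 -> fault, evict 33, frames (41 63)
41 -> hit
Hits: 5.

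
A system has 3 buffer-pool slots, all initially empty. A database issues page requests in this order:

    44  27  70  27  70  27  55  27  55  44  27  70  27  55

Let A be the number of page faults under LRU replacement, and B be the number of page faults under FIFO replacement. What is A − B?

Under LRU: F F F . . . F . . F . F . F → 7 faults.
Under FIFO: F F F . . . F . . F F F . F → 8 faults.
A − B = 7 − 8 = -1.

-1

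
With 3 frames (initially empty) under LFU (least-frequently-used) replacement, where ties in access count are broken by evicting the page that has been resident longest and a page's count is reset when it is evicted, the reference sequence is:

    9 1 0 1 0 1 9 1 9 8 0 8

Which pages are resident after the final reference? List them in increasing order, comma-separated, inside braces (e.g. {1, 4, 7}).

9 -> miss, frames [9]
1 -> miss, frames [9, 1]
0 -> miss, frames [9, 1, 0]
1 -> hit
0 -> hit
1 -> hit
9 -> hit
1 -> hit
9 -> hit
8 -> miss, evict 0, frames [9, 1, 8]
0 -> miss, evict 8, frames [9, 1, 0]
8 -> miss, evict 0, frames [9, 1, 8]

{1, 8, 9}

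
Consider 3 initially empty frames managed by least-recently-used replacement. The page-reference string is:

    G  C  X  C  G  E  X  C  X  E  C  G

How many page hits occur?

5

G -> miss, frames {G}
C -> miss, frames {G,C}
X -> miss, frames {G,C,X}
C -> hit
G -> hit
E -> miss, evict X, frames {C,G,E}
X -> miss, evict C, frames {G,E,X}
C -> miss, evict G, frames {E,X,C}
X -> hit
E -> hit
C -> hit
G -> miss, evict X, frames {E,C,G}
Hits: 5.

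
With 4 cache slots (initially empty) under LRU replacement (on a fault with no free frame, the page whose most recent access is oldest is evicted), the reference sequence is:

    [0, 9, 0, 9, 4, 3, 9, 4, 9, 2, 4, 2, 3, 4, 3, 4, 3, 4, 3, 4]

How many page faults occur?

0 -> miss, frames {0}
9 -> miss, frames {0,9}
0 -> hit
9 -> hit
4 -> miss, frames {0,9,4}
3 -> miss, frames {0,9,4,3}
9 -> hit
4 -> hit
9 -> hit
2 -> miss, evict 0, frames {3,4,9,2}
4 -> hit
2 -> hit
3 -> hit
4 -> hit
3 -> hit
4 -> hit
3 -> hit
4 -> hit
3 -> hit
4 -> hit
Page faults: 5.

5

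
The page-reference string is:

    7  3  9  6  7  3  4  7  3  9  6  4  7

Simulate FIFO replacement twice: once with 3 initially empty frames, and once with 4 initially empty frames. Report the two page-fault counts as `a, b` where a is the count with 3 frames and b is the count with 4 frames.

3 frames: F F F F F F F . . F F . F → 10 faults.
4 frames: F F F F . . F F F F F F F → 11 faults.
11 > 10: adding a frame increased faults — Belady's anomaly.

10, 11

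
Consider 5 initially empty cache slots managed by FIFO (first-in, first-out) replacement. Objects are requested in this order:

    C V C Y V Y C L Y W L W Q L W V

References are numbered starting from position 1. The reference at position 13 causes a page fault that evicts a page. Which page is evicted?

pos 1: C -> miss, frames (C)
pos 2: V -> miss, frames (C V)
pos 3: C -> hit
pos 4: Y -> miss, frames (C V Y)
pos 5: V -> hit
pos 6: Y -> hit
pos 7: C -> hit
pos 8: L -> miss, frames (C V Y L)
pos 9: Y -> hit
pos 10: W -> miss, frames (C V Y L W)
pos 11: L -> hit
pos 12: W -> hit
pos 13: Q -> miss, evict C, frames (V Y L W Q)
At position 13, page C is evicted.

C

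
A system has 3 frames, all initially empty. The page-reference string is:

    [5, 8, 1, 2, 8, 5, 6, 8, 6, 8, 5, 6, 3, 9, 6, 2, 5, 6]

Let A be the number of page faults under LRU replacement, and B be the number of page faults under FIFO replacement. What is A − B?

Under LRU: F F F F . F F . . . . . F F . F F . → 10 faults.
Under FIFO: F F F F . F F F . . . . F F F F F . → 12 faults.
A − B = 10 − 12 = -2.

-2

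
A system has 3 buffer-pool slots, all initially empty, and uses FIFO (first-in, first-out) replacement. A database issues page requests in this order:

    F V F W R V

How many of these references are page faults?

4

F: miss, frames [F]
V: miss, frames [F, V]
F: hit
W: miss, frames [F, V, W]
R: miss, evict F, frames [V, W, R]
V: hit
Page faults: 4.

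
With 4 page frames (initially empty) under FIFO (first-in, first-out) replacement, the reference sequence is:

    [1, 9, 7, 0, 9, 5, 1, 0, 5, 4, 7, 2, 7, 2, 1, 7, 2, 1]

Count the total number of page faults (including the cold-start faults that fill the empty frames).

9

1 → miss, frames [1]
9 → miss, frames [1, 9]
7 → miss, frames [1, 9, 7]
0 → miss, frames [1, 9, 7, 0]
9 → hit
5 → miss, evict 1, frames [9, 7, 0, 5]
1 → miss, evict 9, frames [7, 0, 5, 1]
0 → hit
5 → hit
4 → miss, evict 7, frames [0, 5, 1, 4]
7 → miss, evict 0, frames [5, 1, 4, 7]
2 → miss, evict 5, frames [1, 4, 7, 2]
7 → hit
2 → hit
1 → hit
7 → hit
2 → hit
1 → hit
Page faults: 9.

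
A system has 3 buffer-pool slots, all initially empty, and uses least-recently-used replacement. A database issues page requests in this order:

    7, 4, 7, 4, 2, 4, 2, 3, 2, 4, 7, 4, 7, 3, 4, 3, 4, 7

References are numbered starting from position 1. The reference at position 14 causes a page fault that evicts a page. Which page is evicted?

2

pos 1: 7 -> fault, frames [7]
pos 2: 4 -> fault, frames [7, 4]
pos 3: 7 -> hit
pos 4: 4 -> hit
pos 5: 2 -> fault, frames [7, 4, 2]
pos 6: 4 -> hit
pos 7: 2 -> hit
pos 8: 3 -> fault, evict 7, frames [4, 2, 3]
pos 9: 2 -> hit
pos 10: 4 -> hit
pos 11: 7 -> fault, evict 3, frames [2, 4, 7]
pos 12: 4 -> hit
pos 13: 7 -> hit
pos 14: 3 -> fault, evict 2, frames [4, 7, 3]
At position 14, page 2 is evicted.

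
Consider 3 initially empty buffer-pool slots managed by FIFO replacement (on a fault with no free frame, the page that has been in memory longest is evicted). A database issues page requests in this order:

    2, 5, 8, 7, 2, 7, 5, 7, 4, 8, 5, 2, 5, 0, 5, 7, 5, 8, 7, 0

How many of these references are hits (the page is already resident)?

2 → miss, frames (2)
5 → miss, frames (2 5)
8 → miss, frames (2 5 8)
7 → miss, evict 2, frames (5 8 7)
2 → miss, evict 5, frames (8 7 2)
7 → hit
5 → miss, evict 8, frames (7 2 5)
7 → hit
4 → miss, evict 7, frames (2 5 4)
8 → miss, evict 2, frames (5 4 8)
5 → hit
2 → miss, evict 5, frames (4 8 2)
5 → miss, evict 4, frames (8 2 5)
0 → miss, evict 8, frames (2 5 0)
5 → hit
7 → miss, evict 2, frames (5 0 7)
5 → hit
8 → miss, evict 5, frames (0 7 8)
7 → hit
0 → hit
Hits: 7.

7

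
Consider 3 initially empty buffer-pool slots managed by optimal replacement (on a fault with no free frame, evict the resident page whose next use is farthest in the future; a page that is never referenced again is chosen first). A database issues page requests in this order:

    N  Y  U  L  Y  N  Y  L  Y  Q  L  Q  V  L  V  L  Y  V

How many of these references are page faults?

N: miss, frames {N}
Y: miss, frames {N,Y}
U: miss, frames {N,Y,U}
L: miss, evict U, frames {N,Y,L}
Y: hit
N: hit
Y: hit
L: hit
Y: hit
Q: miss, evict N, frames {Y,L,Q}
L: hit
Q: hit
V: miss, evict Q, frames {Y,L,V}
L: hit
V: hit
L: hit
Y: hit
V: hit
Page faults: 6.

6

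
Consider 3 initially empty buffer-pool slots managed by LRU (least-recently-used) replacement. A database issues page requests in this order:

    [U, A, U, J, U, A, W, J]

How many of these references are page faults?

5

U → fault, frames (U)
A → fault, frames (U A)
U → hit
J → fault, frames (A U J)
U → hit
A → hit
W → fault, evict J, frames (U A W)
J → fault, evict U, frames (A W J)
Page faults: 5.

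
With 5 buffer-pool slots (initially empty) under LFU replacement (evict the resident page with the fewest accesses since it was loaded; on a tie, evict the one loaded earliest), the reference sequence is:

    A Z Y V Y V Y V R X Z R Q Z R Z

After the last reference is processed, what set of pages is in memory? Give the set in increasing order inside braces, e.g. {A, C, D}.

A -> miss, frames [A]
Z -> miss, frames [A, Z]
Y -> miss, frames [A, Z, Y]
V -> miss, frames [A, Z, Y, V]
Y -> hit
V -> hit
Y -> hit
V -> hit
R -> miss, frames [A, Z, Y, V, R]
X -> miss, evict A, frames [Z, Y, V, R, X]
Z -> hit
R -> hit
Q -> miss, evict X, frames [Z, Y, V, R, Q]
Z -> hit
R -> hit
Z -> hit

{Q, R, V, Y, Z}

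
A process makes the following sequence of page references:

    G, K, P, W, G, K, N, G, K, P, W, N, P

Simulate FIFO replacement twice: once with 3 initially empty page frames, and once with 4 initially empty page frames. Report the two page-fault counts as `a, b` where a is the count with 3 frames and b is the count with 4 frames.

9, 10

3 frames: F F F F F F F . . F F . . → 9 faults.
4 frames: F F F F . . F F F F F F . → 10 faults.
10 > 9: adding a frame increased faults — Belady's anomaly.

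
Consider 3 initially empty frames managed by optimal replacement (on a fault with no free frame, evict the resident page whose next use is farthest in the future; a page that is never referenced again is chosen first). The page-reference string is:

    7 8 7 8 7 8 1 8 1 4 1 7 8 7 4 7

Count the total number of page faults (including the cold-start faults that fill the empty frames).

5

7: miss, frames (7)
8: miss, frames (7 8)
7: hit
8: hit
7: hit
8: hit
1: miss, frames (7 8 1)
8: hit
1: hit
4: miss, evict 8, frames (7 1 4)
1: hit
7: hit
8: miss, evict 1, frames (7 4 8)
7: hit
4: hit
7: hit
Page faults: 5.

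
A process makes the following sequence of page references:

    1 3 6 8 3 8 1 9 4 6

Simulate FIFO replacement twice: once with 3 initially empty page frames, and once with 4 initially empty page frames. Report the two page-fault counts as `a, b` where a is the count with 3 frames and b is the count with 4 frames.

3 frames: F F F F . . F F F F → 8 faults.
4 frames: F F F F . . . F F . → 6 faults.
6 < 8: adding a frame reduced faults, as is typical.

8, 6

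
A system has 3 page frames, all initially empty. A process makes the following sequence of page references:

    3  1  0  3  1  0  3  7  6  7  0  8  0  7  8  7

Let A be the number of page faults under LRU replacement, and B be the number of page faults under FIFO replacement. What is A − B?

-1

Under LRU: F F F . . . . F F . F F . . . . → 7 faults.
Under FIFO: F F F . . . . F F . . F F F . . → 8 faults.
A − B = 7 − 8 = -1.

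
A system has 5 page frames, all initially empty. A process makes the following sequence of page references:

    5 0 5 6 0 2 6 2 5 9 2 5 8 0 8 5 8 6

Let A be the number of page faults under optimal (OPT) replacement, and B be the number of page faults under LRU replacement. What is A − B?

-2

Under OPT: F F . F . F . . . F . . F . . . . . → 6 faults.
Under LRU: F F . F . F . . . F . . F F . . . F → 8 faults.
A − B = 6 − 8 = -2.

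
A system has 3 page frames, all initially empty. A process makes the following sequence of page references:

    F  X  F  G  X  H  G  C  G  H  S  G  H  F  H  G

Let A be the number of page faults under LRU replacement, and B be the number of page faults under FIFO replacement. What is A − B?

Under LRU: F F . F . F . F . . F . . F . . → 7 faults.
Under FIFO: F F . F . F . F . . F F F F . . → 9 faults.
A − B = 7 − 9 = -2.

-2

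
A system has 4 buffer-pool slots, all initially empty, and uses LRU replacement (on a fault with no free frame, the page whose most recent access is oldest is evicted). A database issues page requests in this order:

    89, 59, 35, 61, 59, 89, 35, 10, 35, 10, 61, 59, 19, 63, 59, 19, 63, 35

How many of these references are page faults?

89: fault, frames (89)
59: fault, frames (89 59)
35: fault, frames (89 59 35)
61: fault, frames (89 59 35 61)
59: hit
89: hit
35: hit
10: fault, evict 61, frames (59 89 35 10)
35: hit
10: hit
61: fault, evict 59, frames (89 35 10 61)
59: fault, evict 89, frames (35 10 61 59)
19: fault, evict 35, frames (10 61 59 19)
63: fault, evict 10, frames (61 59 19 63)
59: hit
19: hit
63: hit
35: fault, evict 61, frames (59 19 63 35)
Page faults: 10.

10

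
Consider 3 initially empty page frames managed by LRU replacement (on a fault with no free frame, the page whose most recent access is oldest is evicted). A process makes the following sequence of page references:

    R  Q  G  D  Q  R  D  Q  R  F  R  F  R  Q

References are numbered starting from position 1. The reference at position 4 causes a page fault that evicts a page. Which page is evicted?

R

pos 1: R: fault, frames (R)
pos 2: Q: fault, frames (R Q)
pos 3: G: fault, frames (R Q G)
pos 4: D: fault, evict R, frames (Q G D)
At position 4, page R is evicted.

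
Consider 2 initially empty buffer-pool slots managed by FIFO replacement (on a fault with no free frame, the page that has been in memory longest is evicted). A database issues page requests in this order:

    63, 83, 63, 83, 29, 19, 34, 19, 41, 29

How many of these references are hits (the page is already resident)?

63 → fault, frames {63}
83 → fault, frames {63,83}
63 → hit
83 → hit
29 → fault, evict 63, frames {83,29}
19 → fault, evict 83, frames {29,19}
34 → fault, evict 29, frames {19,34}
19 → hit
41 → fault, evict 19, frames {34,41}
29 → fault, evict 34, frames {41,29}
Hits: 3.

3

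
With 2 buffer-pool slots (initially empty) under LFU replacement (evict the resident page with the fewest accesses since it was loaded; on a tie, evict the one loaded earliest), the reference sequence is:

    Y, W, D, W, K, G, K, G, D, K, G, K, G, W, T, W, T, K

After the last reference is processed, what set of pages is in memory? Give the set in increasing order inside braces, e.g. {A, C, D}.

{K, W}

Y: fault, frames (Y)
W: fault, frames (Y W)
D: fault, evict Y, frames (W D)
W: hit
K: fault, evict D, frames (W K)
G: fault, evict K, frames (W G)
K: fault, evict G, frames (W K)
G: fault, evict K, frames (W G)
D: fault, evict G, frames (W D)
K: fault, evict D, frames (W K)
G: fault, evict K, frames (W G)
K: fault, evict G, frames (W K)
G: fault, evict K, frames (W G)
W: hit
T: fault, evict G, frames (W T)
W: hit
T: hit
K: fault, evict T, frames (W K)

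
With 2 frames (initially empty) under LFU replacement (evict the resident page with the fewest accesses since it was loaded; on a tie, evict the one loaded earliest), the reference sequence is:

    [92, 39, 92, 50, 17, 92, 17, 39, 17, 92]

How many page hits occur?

4

92: fault, frames (92)
39: fault, frames (92 39)
92: hit
50: fault, evict 39, frames (92 50)
17: fault, evict 50, frames (92 17)
92: hit
17: hit
39: fault, evict 17, frames (92 39)
17: fault, evict 39, frames (92 17)
92: hit
Hits: 4.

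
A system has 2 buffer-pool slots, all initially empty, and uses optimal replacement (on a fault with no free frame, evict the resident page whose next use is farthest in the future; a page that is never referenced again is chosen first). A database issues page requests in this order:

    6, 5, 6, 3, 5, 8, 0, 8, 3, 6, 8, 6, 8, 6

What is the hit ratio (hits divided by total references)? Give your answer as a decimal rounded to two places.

0.50

6 -> fault, frames {6}
5 -> fault, frames {6,5}
6 -> hit
3 -> fault, evict 6, frames {5,3}
5 -> hit
8 -> fault, evict 5, frames {3,8}
0 -> fault, evict 3, frames {8,0}
8 -> hit
3 -> fault, evict 0, frames {8,3}
6 -> fault, evict 3, frames {8,6}
8 -> hit
6 -> hit
8 -> hit
6 -> hit
Hits: 7 of 14 references → 7/14 = 0.5000.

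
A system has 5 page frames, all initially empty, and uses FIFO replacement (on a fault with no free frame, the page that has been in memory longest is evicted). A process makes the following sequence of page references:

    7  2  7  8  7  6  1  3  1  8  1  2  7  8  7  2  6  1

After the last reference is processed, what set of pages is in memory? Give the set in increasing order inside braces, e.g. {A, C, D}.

{1, 2, 3, 6, 7}

7: miss, frames (7)
2: miss, frames (7 2)
7: hit
8: miss, frames (7 2 8)
7: hit
6: miss, frames (7 2 8 6)
1: miss, frames (7 2 8 6 1)
3: miss, evict 7, frames (2 8 6 1 3)
1: hit
8: hit
1: hit
2: hit
7: miss, evict 2, frames (8 6 1 3 7)
8: hit
7: hit
2: miss, evict 8, frames (6 1 3 7 2)
6: hit
1: hit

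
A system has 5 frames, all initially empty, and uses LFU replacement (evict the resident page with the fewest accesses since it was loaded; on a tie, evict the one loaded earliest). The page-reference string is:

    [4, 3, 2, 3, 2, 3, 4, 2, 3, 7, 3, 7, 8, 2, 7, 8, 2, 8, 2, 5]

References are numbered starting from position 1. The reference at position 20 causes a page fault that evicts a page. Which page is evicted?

pos 1: 4 → miss, frames [4]
pos 2: 3 → miss, frames [4, 3]
pos 3: 2 → miss, frames [4, 3, 2]
pos 4: 3 → hit
pos 5: 2 → hit
pos 6: 3 → hit
pos 7: 4 → hit
pos 8: 2 → hit
pos 9: 3 → hit
pos 10: 7 → miss, frames [4, 3, 2, 7]
pos 11: 3 → hit
pos 12: 7 → hit
pos 13: 8 → miss, frames [4, 3, 2, 7, 8]
pos 14: 2 → hit
pos 15: 7 → hit
pos 16: 8 → hit
pos 17: 2 → hit
pos 18: 8 → hit
pos 19: 2 → hit
pos 20: 5 → miss, evict 4, frames [3, 2, 7, 8, 5]
At position 20, page 4 is evicted.

4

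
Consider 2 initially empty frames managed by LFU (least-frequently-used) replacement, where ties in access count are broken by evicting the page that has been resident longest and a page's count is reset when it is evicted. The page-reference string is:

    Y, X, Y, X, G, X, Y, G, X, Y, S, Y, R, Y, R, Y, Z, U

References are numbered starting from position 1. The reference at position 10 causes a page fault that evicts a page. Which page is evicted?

G

pos 1: Y -> miss, frames [Y]
pos 2: X -> miss, frames [Y, X]
pos 3: Y -> hit
pos 4: X -> hit
pos 5: G -> miss, evict Y, frames [X, G]
pos 6: X -> hit
pos 7: Y -> miss, evict G, frames [X, Y]
pos 8: G -> miss, evict Y, frames [X, G]
pos 9: X -> hit
pos 10: Y -> miss, evict G, frames [X, Y]
At position 10, page G is evicted.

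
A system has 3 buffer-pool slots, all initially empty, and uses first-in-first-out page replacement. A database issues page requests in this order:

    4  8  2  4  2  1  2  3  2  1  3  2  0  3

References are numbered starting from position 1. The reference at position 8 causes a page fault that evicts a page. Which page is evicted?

8

pos 1: 4: miss, frames (4)
pos 2: 8: miss, frames (4 8)
pos 3: 2: miss, frames (4 8 2)
pos 4: 4: hit
pos 5: 2: hit
pos 6: 1: miss, evict 4, frames (8 2 1)
pos 7: 2: hit
pos 8: 3: miss, evict 8, frames (2 1 3)
At position 8, page 8 is evicted.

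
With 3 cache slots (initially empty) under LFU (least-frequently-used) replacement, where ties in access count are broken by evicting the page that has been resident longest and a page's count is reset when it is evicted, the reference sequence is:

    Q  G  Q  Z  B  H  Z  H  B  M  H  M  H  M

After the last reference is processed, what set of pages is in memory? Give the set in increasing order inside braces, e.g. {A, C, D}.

Q -> miss, frames [Q]
G -> miss, frames [Q, G]
Q -> hit
Z -> miss, frames [Q, G, Z]
B -> miss, evict G, frames [Q, Z, B]
H -> miss, evict Z, frames [Q, B, H]
Z -> miss, evict B, frames [Q, H, Z]
H -> hit
B -> miss, evict Z, frames [Q, H, B]
M -> miss, evict B, frames [Q, H, M]
H -> hit
M -> hit
H -> hit
M -> hit

{H, M, Q}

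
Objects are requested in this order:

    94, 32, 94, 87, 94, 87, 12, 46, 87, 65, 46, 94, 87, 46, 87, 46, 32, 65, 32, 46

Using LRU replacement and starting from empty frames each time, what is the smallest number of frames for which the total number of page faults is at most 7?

f=1: 20 faults
f=2: 14 faults
f=3: 10 faults
f=4: 9 faults
f=5: 7 faults
f=6: 6 faults
Smallest f with faults ≤ 7 is 5.

5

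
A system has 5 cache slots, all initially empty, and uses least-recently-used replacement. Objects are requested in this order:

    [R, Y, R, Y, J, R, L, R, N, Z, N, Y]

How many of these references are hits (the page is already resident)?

5

R: miss, frames {R}
Y: miss, frames {R,Y}
R: hit
Y: hit
J: miss, frames {R,Y,J}
R: hit
L: miss, frames {Y,J,R,L}
R: hit
N: miss, frames {Y,J,L,R,N}
Z: miss, evict Y, frames {J,L,R,N,Z}
N: hit
Y: miss, evict J, frames {L,R,Z,N,Y}
Hits: 5.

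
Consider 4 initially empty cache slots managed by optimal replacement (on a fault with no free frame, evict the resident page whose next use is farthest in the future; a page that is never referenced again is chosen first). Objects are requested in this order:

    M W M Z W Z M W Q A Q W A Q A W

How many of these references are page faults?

M -> miss, frames {M}
W -> miss, frames {M,W}
M -> hit
Z -> miss, frames {M,W,Z}
W -> hit
Z -> hit
M -> hit
W -> hit
Q -> miss, frames {M,W,Z,Q}
A -> miss, evict Z, frames {M,W,Q,A}
Q -> hit
W -> hit
A -> hit
Q -> hit
A -> hit
W -> hit
Page faults: 5.

5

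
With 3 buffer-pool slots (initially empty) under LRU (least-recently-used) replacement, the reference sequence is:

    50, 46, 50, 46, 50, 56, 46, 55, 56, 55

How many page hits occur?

50 -> miss, frames (50)
46 -> miss, frames (50 46)
50 -> hit
46 -> hit
50 -> hit
56 -> miss, frames (46 50 56)
46 -> hit
55 -> miss, evict 50, frames (56 46 55)
56 -> hit
55 -> hit
Hits: 6.

6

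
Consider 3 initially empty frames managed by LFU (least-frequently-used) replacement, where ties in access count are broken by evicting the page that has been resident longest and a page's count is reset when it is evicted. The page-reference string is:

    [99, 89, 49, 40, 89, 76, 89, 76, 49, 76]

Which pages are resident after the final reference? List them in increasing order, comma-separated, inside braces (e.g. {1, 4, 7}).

{49, 76, 89}

99 -> miss, frames {99}
89 -> miss, frames {99,89}
49 -> miss, frames {99,89,49}
40 -> miss, evict 99, frames {89,49,40}
89 -> hit
76 -> miss, evict 49, frames {89,40,76}
89 -> hit
76 -> hit
49 -> miss, evict 40, frames {89,76,49}
76 -> hit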